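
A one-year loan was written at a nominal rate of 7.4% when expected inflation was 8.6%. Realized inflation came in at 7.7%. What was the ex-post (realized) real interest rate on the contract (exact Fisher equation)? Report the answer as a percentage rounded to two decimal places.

Ex-post: (1 + 0.0740)/(1 + 0.0770) − 1 = -0.2786%
So the realized real rate is -0.28%.

-0.28%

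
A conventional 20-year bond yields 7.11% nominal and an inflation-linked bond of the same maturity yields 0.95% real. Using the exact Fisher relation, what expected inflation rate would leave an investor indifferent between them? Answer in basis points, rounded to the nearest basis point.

610 basis points

(1 + π) = (1 + i)/(1 + r) = 1.07110 / 1.00950 = 1.061020
Break-even inflation = 1.061020 − 1 → 610 basis points.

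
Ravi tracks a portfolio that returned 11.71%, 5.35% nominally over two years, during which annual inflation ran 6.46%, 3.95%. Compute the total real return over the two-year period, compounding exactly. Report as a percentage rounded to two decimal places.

Nominal growth factor = 1.1171 × 1.0535 = 1.176865
Price-level growth factor = 1.0646 × 1.0395 = 1.106652
Real growth factor = 1.176865 / 1.106652 = 1.063446
Total real return = 1.063446 − 1 → 6.34%.

6.34%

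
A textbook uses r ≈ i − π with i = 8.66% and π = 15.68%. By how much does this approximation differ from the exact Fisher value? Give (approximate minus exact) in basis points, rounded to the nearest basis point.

-95 basis points

Approximate: r ≈ 8.660% − 15.680% = -7.0200%
Exact: (1 + 0.0866)/(1 + 0.1568) − 1 = -6.0685%
Error = -7.0200% − (-6.0685%) = -0.9515% → -95 basis points.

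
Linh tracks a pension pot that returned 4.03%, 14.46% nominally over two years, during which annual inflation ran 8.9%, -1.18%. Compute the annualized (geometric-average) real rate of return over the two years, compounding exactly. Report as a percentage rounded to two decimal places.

5.19%

Compound the nominal returns: 1.0403 × 1.1446 = 1.19072738.
Compound inflation: 1.0890 × 0.9882 = 1.07614980.
Deflate: 1.19072738 / 1.07614980 = 1.10646992.
Annualized real rate = 1.10646992^(1/2) − 1 = 5.1889% → 5.19%.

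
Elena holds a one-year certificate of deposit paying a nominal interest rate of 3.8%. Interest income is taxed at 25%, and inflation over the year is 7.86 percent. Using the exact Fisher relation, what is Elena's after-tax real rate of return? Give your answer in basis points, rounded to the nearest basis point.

-464 basis points

After-tax nominal return = 3.8% × (1 − 0.25) = 2.8500%.
1 + r = 1.02850 / 1.07860 = 0.953551
After-tax real rate = 0.953551 − 1 → -464 basis points.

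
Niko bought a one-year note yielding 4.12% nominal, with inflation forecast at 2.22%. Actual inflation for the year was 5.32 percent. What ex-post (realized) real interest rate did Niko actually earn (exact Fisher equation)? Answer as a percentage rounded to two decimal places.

Ex-post: (1 + 0.0412)/(1 + 0.0532) − 1 = -1.1394%
So the realized real rate is -1.14%.

-1.14%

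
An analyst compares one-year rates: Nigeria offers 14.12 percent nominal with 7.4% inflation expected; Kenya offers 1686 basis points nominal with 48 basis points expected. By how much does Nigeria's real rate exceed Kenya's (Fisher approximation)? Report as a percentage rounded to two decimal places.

-9.66%

Nigeria: 14.12% − 7.4% = 6.720%
Kenya: 16.86% − 0.48% = 16.380%
Differential = -9.660% → -9.66%.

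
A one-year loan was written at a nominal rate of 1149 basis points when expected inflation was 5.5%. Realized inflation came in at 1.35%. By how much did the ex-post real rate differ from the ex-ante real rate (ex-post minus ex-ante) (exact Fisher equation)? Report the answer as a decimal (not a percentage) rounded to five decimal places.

Ex-ante: (1 + 0.1149)/(1 + 0.0550) − 1 = 5.6777%
Ex-post: (1 + 0.1149)/(1 + 0.0135) − 1 = 10.0049%
Difference (ex-post − ex-ante) = 4.3272% → 0.04327.

0.04327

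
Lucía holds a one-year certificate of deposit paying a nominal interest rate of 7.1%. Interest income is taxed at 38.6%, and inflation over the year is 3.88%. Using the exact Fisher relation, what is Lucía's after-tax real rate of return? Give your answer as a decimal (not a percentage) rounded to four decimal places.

After-tax nominal return = 7.1% × (1 − 0.386) = 4.3594%.
1 + r = 1.043594 / 1.03880 = 1.004615
After-tax real rate = 1.004615 − 1 → 0.0046.

0.0046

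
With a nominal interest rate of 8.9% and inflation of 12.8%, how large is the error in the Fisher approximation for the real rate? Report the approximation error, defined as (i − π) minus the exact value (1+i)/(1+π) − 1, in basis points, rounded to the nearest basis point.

-44 basis points

Approximate: r ≈ 8.900% − 12.800% = -3.9000%
Exact: (1 + 0.0890)/(1 + 0.1280) − 1 = -3.4574%
Error = -3.9000% − (-3.4574%) = -0.4426% → -44 basis points.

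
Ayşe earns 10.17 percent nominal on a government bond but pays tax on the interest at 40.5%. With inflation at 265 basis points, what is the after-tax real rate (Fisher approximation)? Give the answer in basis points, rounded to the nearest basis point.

After-tax nominal return = 10.17% × (1 − 0.405) = 6.05115%.
r ≈ 6.05115% − 2.65% → 340 basis points.

340 basis points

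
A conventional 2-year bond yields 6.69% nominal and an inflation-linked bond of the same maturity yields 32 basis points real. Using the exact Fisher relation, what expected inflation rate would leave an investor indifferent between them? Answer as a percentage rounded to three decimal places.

(1 + π) = (1 + i)/(1 + r) = 1.06690 / 1.00320 = 1.063497
Break-even inflation = 1.063497 − 1 → 6.350%.

6.350%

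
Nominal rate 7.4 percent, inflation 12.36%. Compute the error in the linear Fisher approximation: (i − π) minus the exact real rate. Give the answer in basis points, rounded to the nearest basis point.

-55 basis points

Approximate: r ≈ 7.400% − 12.360% = -4.9600%
Exact: (1 + 0.0740)/(1 + 0.1236) − 1 = -4.4144%
Error = -4.9600% − (-4.4144%) = -0.5456% → -55 basis points.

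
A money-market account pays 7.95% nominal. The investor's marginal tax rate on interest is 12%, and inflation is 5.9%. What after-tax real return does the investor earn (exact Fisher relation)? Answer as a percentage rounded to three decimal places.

1.035%

After-tax nominal return = 7.95% × (1 − 0.12) = 6.9960%.
1 + r = 1.06996 / 1.05900 = 1.010349
After-tax real rate = 1.010349 − 1 → 1.035%.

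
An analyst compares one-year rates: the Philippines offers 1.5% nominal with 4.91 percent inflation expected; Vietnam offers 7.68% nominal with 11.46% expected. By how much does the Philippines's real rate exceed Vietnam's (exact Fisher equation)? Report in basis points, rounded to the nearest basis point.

14 basis points

The Philippines: (1 + 0.0150)/(1 + 0.0491) − 1 = -3.2504%
Vietnam: (1 + 0.0768)/(1 + 0.1146) − 1 = -3.3914%
Differential = -3.2504% − (-3.3914%) = 0.1409% → 14 basis points.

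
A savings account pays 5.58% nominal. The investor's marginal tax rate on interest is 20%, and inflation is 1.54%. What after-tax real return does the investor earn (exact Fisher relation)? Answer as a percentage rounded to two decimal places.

2.88%

After-tax nominal return = 5.58% × (1 − 0.2) = 4.4640%.
1 + r = 1.04464 / 1.01540 = 1.028797
After-tax real rate = 1.028797 − 1 → 2.88%.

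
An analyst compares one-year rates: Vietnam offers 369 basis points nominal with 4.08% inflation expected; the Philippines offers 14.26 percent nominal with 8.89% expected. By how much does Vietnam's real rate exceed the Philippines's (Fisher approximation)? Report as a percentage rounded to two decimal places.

Vietnam: 3.69% − 4.08% = -0.390%
The Philippines: 14.26% − 8.89% = 5.370%
Differential = -5.760% → -5.76%.

-5.76%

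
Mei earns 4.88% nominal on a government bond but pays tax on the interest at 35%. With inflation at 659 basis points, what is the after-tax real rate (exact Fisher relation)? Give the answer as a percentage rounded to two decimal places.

After-tax nominal return = 4.88% × (1 − 0.35) = 3.1720%.
1 + r = 1.03172 / 1.06590 = 0.967933
After-tax real rate = 0.967933 − 1 → -3.21%.

-3.21%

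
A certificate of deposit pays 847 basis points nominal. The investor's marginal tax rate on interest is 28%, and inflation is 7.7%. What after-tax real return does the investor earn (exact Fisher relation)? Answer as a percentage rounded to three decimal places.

After-tax nominal return = 8.47% × (1 − 0.28) = 6.0984%.
1 + r = 1.060984 / 1.07700 = 0.985129
After-tax real rate = 0.985129 − 1 → -1.487%.

-1.487%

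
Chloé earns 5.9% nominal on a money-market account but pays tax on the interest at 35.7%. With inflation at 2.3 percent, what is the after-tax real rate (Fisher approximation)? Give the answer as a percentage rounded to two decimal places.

After-tax nominal return = 5.9% × (1 − 0.357) = 3.7937%.
r ≈ 3.7937% − 2.3% → 1.49%.

1.49%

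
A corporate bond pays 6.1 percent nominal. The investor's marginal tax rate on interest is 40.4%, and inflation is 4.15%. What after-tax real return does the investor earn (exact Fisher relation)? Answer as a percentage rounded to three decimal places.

After-tax nominal return = 6.1% × (1 − 0.404) = 3.6356%.
1 + r = 1.036356 / 1.04150 = 0.995061
After-tax real rate = 0.995061 − 1 → -0.494%.

-0.494%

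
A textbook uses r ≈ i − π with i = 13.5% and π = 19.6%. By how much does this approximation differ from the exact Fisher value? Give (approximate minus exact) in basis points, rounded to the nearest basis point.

-100 basis points

Approximate: r ≈ 13.500% − 19.600% = -6.1000%
Exact: (1 + 0.1350)/(1 + 0.1960) − 1 = -5.1003%
Error = -6.1000% − (-5.1003%) = -0.9997% → -100 basis points.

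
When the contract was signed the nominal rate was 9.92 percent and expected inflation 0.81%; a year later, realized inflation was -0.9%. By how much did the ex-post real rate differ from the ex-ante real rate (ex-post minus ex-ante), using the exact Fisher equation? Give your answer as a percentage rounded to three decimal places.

Ex-ante: (1 + 0.0992)/(1 + 0.0081) − 1 = 9.03680%
Ex-post: (1 + 0.0992)/(1 − 0.0090) − 1 = 10.91826%
Difference (ex-post − ex-ante) = 1.88146% → 1.881%.

1.881%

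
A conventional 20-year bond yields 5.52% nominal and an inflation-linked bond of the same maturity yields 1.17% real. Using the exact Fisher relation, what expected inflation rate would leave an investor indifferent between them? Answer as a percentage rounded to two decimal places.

(1 + π) = (1 + i)/(1 + r) = 1.05520 / 1.01170 = 1.042997
Break-even inflation = 1.042997 − 1 → 4.30%.

4.30%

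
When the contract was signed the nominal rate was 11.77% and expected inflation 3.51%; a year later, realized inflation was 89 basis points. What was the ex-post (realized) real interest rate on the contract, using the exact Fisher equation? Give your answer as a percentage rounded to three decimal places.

10.784%

Ex-post: (1 + 0.1177)/(1 + 0.0089) − 1 = 10.7840%
So the realized real rate is 10.784%.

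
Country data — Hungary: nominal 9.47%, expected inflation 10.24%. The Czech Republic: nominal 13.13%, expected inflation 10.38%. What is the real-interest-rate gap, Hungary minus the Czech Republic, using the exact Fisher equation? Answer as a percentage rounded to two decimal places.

-3.19%

Hungary: (1 + 0.0947)/(1 + 0.1024) − 1 = -0.6985%
The Czech Republic: (1 + 0.1313)/(1 + 0.1038) − 1 = 2.4914%
Differential = -0.6985% − 2.4914% = -3.1899% → -3.19%.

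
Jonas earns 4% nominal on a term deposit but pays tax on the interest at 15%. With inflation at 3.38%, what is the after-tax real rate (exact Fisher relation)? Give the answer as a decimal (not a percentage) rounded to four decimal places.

After-tax nominal return = 4% × (1 − 0.15) = 3.4000%.
1 + r = 1.03400 / 1.03380 = 1.000193
After-tax real rate = 1.000193 − 1 → 0.0002.

0.0002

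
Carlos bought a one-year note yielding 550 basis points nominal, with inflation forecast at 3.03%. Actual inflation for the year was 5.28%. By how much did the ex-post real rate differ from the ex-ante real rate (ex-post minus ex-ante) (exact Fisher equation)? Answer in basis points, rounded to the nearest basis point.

-219 basis points

Ex-ante: (1 + 0.0550)/(1 + 0.0303) − 1 = 2.3974%
Ex-post: (1 + 0.0550)/(1 + 0.0528) − 1 = 0.2090%
Difference (ex-post − ex-ante) = -2.1884% → -219 basis points.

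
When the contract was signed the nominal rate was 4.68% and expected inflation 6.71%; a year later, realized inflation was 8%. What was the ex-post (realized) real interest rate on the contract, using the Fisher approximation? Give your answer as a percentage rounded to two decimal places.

-3.32%

Ex-post: 4.68% − 8% = -3.320%
So the realized real rate is -3.32%.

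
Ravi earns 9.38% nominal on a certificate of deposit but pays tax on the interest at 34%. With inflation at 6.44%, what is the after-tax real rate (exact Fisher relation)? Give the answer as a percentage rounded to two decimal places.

After-tax nominal return = 9.38% × (1 − 0.34) = 6.1908%.
1 + r = 1.061908 / 1.06440 = 0.997659
After-tax real rate = 0.997659 − 1 → -0.23%.

-0.23%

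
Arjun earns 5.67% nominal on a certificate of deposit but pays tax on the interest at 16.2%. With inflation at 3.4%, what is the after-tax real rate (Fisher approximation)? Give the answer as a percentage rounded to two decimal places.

After-tax nominal return = 5.67% × (1 − 0.162) = 4.75146%.
r ≈ 4.75146% − 3.4% → 1.35%.

1.35%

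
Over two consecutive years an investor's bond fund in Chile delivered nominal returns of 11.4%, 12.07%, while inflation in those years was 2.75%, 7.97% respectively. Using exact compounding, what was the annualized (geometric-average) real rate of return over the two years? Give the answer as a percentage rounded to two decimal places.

Compound the nominal returns: 1.1140 × 1.1207 = 1.24845980.
Compound inflation: 1.0275 × 1.0797 = 1.10939175.
Deflate: 1.24845980 / 1.10939175 = 1.12535522.
Annualized real rate = 1.12535522^(1/2) − 1 = 6.0828% → 6.08%.

6.08%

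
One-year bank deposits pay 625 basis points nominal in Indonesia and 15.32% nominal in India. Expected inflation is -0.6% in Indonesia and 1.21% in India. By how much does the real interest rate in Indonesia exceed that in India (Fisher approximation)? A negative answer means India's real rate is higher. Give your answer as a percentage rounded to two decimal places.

-7.26%

Indonesia: 6.25% − (-0.6%) = 6.850%
India: 15.32% − 1.21% = 14.110%
Differential = -7.260% → -7.26%.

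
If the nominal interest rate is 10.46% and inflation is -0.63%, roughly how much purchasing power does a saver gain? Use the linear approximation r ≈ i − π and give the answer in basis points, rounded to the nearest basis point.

1109 basis points

r ≈ i − π = 10.46% − (-0.63%) = 1109 basis points.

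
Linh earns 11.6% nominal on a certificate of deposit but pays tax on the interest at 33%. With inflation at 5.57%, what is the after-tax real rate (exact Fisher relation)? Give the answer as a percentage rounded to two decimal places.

After-tax nominal return = 11.6% × (1 − 0.33) = 7.7720%.
1 + r = 1.07772 / 1.05570 = 1.020858
After-tax real rate = 1.020858 − 1 → 2.09%.

2.09%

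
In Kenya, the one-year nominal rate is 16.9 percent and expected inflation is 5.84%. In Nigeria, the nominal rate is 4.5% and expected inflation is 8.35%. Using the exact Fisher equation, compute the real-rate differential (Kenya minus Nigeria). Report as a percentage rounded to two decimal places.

14.00%

Kenya: (1 + 0.1690)/(1 + 0.0584) − 1 = 10.4497%
Nigeria: (1 + 0.0450)/(1 + 0.0835) − 1 = -3.5533%
Differential = 10.4497% − (-3.5533%) = 14.0030% → 14.00%.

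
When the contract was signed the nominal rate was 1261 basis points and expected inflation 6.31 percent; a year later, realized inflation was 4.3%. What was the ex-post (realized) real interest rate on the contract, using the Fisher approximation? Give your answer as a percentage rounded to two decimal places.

8.31%

Ex-post: 12.61% − 4.3% = 8.310%
So the realized real rate is 8.31%.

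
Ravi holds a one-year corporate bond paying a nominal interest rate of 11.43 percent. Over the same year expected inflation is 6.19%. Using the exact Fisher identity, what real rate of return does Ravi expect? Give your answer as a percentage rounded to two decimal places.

By the Fisher identity, 1 + r = (1 + i)/(1 + π).
1 + r = 1.11430 / 1.06190 = 1.049346
r = 1.049346 − 1 = 4.9346%, i.e. 4.93%.

4.93%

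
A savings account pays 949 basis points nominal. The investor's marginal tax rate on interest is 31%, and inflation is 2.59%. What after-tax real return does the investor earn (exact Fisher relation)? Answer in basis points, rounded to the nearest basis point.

386 basis points

After-tax nominal return = 9.49% × (1 − 0.31) = 6.5481%.
1 + r = 1.065481 / 1.02590 = 1.038582
After-tax real rate = 1.038582 − 1 → 386 basis points.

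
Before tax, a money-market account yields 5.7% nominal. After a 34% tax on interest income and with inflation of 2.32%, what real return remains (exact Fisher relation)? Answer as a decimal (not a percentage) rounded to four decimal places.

0.0141

After-tax nominal return = 5.7% × (1 − 0.34) = 3.7620%.
1 + r = 1.03762 / 1.02320 = 1.014093
After-tax real rate = 1.014093 − 1 → 0.0141.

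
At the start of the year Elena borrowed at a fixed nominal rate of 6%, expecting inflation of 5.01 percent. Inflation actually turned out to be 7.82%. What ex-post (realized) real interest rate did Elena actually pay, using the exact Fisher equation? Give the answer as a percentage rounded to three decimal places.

Ex-post: (1 + 0.0600)/(1 + 0.0782) − 1 = -1.6880%
So the realized real rate is -1.688%.

-1.688%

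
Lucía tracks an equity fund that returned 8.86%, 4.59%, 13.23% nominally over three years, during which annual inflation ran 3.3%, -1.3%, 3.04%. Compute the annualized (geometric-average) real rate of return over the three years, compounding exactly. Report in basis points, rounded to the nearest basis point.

706 basis points

Nominal growth factor = 1.0886 × 1.0459 × 1.1323 = 1.28919912
Price-level growth factor = 1.0330 × 0.9870 × 1.0304 = 1.05056596
Real growth factor = 1.28919912 / 1.05056596 = 1.22714724
Annualized real rate = 1.22714724^(1/3) − 1 = 7.0612% → 706 basis points.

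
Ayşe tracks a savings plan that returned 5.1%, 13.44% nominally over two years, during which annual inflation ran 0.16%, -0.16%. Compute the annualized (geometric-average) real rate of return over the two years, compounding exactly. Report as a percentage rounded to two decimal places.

Compound the nominal returns: 1.0510 × 1.1344 = 1.19225440.
Compound inflation: 1.0016 × 0.9984 = 0.99999744.
Deflate: 1.19225440 / 0.99999744 = 1.19225745.
Annualized real rate = 1.19225745^(1/2) − 1 = 9.1905% → 9.19%.

9.19%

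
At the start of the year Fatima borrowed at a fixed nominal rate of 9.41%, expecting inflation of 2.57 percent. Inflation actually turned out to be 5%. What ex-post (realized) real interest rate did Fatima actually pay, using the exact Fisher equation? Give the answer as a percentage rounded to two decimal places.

Ex-post: (1 + 0.0941)/(1 + 0.0500) − 1 = 4.2000%
So the realized real rate is 4.20%.

4.20%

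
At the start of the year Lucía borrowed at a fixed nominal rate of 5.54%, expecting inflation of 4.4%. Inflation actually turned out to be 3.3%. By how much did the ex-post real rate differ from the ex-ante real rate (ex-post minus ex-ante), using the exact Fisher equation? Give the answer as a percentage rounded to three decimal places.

Ex-ante: (1 + 0.0554)/(1 + 0.0440) − 1 = 1.09195%
Ex-post: (1 + 0.0554)/(1 + 0.0330) − 1 = 2.16844%
Difference (ex-post − ex-ante) = 1.07649% → 1.076%.

1.076%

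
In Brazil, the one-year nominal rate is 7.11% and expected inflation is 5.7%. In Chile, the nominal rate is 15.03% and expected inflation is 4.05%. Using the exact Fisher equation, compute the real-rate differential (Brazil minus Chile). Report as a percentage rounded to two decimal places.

-9.22%

Brazil: (1 + 0.0711)/(1 + 0.0570) − 1 = 1.3340%
Chile: (1 + 0.1503)/(1 + 0.0405) − 1 = 10.5526%
Differential = 1.3340% − 10.5526% = -9.2187% → -9.22%.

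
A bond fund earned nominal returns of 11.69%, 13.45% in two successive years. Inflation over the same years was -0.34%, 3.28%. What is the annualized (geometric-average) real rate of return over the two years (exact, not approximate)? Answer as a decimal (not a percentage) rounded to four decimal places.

0.1095

Compound the nominal returns: 1.1169 × 1.1345 = 1.26712305.
Compound inflation: 0.9966 × 1.0328 = 1.02928848.
Deflate: 1.26712305 / 1.02928848 = 1.23106697.
Annualized real rate = 1.23106697^(1/2) − 1 = 10.9535% → 0.1095.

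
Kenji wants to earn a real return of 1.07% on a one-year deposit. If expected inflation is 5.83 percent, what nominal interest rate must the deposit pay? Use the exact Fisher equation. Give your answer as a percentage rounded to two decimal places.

(1 + i) = (1 + r)(1 + π) = 1.01070 × 1.05830 = 1.06962381
i = 1.06962381 − 1, so the required nominal rate is 6.96%.

6.96%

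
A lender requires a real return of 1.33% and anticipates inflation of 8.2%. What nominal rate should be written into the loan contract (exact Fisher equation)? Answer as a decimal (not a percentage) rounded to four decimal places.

0.0964

(1 + i) = (1 + r)(1 + π) = 1.01330 × 1.08200 = 1.0963906
i = 1.0963906 − 1, so the required nominal rate is 0.0964.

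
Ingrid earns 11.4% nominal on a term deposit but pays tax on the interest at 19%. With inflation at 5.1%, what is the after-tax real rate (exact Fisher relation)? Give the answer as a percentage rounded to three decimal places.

3.933%

After-tax nominal return = 11.4% × (1 − 0.19) = 9.2340%.
1 + r = 1.09234 / 1.05100 = 1.039334
After-tax real rate = 1.039334 − 1 → 3.933%.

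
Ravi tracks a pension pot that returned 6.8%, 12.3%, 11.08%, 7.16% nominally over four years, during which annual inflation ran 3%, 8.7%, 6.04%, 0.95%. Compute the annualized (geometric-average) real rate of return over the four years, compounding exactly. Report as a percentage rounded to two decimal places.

Compound the nominal returns: 1.0680 × 1.1230 × 1.1108 × 1.0716 = 1.42764288.
Compound inflation: 1.0300 × 1.0870 × 1.0604 × 1.0095 = 1.19851317.
Deflate: 1.42764288 / 1.19851317 = 1.19117830.
Annualized real rate = 1.19117830^(1/4) − 1 = 4.4706% → 4.47%.

4.47%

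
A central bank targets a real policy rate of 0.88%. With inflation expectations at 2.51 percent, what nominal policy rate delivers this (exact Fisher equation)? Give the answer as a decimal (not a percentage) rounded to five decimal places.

0.03412

(1 + i) = (1 + r)(1 + π) = 1.00880 × 1.02510 = 1.03412088
i = 1.03412088 − 1, so the required nominal rate is 0.03412.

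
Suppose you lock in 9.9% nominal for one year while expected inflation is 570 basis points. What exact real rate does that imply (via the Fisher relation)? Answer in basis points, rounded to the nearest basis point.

By the Fisher relation, 1 + r = (1 + i)/(1 + π).
1 + r = 1.09900 / 1.05700 = 1.039735
r = 1.039735 − 1 = 3.9735%, i.e. 397 basis points.

397 basis points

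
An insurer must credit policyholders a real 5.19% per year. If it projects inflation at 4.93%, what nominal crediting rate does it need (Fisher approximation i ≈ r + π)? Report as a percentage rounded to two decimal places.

10.12%

i ≈ r + π = 5.19% + 4.93% = 10.12%.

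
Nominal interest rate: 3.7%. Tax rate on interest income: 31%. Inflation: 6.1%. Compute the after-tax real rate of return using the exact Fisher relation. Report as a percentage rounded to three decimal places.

After-tax nominal return = 3.7% × (1 − 0.31) = 2.5530%.
1 + r = 1.02553 / 1.06100 = 0.966569
After-tax real rate = 0.966569 − 1 → -3.343%.

-3.343%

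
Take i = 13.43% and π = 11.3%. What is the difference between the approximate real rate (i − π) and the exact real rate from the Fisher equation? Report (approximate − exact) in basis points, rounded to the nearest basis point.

22 basis points

Approximate: r ≈ 13.430% − 11.300% = 2.1300%
Exact: (1 + 0.1343)/(1 + 0.1130) − 1 = 1.9137%
Error = 2.1300% − 1.9137% = 0.2163% → 22 basis points.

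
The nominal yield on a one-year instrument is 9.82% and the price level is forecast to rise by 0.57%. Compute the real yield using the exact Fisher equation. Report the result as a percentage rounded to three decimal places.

1 + r = 1.09820 / 1.00570 = 1.091976
r = 1.091976 − 1 = 9.1976%, i.e. 9.198%.

9.198%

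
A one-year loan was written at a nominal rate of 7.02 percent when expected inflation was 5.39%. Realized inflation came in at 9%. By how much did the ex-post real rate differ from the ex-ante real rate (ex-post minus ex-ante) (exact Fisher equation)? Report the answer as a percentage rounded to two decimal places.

Ex-ante: (1 + 0.0702)/(1 + 0.0539) − 1 = 1.5466%
Ex-post: (1 + 0.0702)/(1 + 0.0900) − 1 = -1.8165%
Difference (ex-post − ex-ante) = -3.3632% → -3.36%.

-3.36%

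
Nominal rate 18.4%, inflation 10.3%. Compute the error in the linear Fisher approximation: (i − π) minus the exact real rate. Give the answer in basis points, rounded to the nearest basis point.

76 basis points

Approximate: r ≈ 18.400% − 10.300% = 8.1000%
Exact: (1 + 0.1840)/(1 + 0.1030) − 1 = 7.3436%
Error = 8.1000% − 7.3436% = 0.7564% → 76 basis points.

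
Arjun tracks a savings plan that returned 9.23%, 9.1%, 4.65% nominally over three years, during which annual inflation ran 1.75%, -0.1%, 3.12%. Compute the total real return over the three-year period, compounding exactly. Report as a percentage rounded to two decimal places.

Compound the nominal returns: 1.0923 × 1.0910 × 1.0465 = 1.247113.
Compound inflation: 1.0175 × 0.9990 × 1.0312 = 1.048197.
Deflate: 1.247113 / 1.048197 = 1.189770.
Total real return = 1.189770 − 1 → 18.98%.

18.98%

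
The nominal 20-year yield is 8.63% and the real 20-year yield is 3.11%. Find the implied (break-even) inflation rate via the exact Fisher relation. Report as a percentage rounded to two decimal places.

(1 + π) = (1 + i)/(1 + r) = 1.08630 / 1.03110 = 1.053535
Break-even inflation = 1.053535 − 1 → 5.35%.

5.35%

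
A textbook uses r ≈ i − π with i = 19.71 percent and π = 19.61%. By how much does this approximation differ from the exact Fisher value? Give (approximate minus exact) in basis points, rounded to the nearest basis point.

2 basis points

Approximate: r ≈ 19.710% − 19.610% = 0.1000%
Exact: (1 + 0.1971)/(1 + 0.1961) − 1 = 0.0836%
Error = 0.1000% − 0.0836% = 0.0164% → 2 basis points.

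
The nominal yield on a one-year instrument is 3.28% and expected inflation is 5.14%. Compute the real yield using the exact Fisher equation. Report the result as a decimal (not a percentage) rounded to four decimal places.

-0.0177

1 + r = 1.03280 / 1.05140 = 0.982309
r = 0.982309 − 1 = -1.7691%, i.e. -0.0177.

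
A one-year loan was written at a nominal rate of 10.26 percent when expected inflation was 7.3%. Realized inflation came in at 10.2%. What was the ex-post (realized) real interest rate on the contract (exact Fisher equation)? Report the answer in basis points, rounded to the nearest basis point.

Ex-post: (1 + 0.1026)/(1 + 0.1020) − 1 = 0.0544%
So the realized real rate is 5 basis points.

5 basis points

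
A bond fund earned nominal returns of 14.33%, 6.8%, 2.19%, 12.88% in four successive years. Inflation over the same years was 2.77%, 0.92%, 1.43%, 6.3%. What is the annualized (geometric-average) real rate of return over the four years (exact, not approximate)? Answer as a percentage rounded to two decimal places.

5.94%

Compound the nominal returns: 1.1433 × 1.0680 × 1.0219 × 1.1288 = 1.40850002.
Compound inflation: 1.0277 × 1.0092 × 1.0143 × 1.0630 = 1.11826128.
Deflate: 1.40850002 / 1.11826128 = 1.25954465.
Annualized real rate = 1.25954465^(1/4) − 1 = 5.9384% → 5.94%.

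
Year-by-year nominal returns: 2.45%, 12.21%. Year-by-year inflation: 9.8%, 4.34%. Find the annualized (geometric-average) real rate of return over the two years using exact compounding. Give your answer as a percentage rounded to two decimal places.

0.17%

Nominal growth factor = 1.0245 × 1.1221 = 1.14959145
Price-level growth factor = 1.0980 × 1.0434 = 1.14565320
Real growth factor = 1.14959145 / 1.14565320 = 1.00343756
Annualized real rate = 1.00343756^(1/2) − 1 = 0.1717% → 0.17%.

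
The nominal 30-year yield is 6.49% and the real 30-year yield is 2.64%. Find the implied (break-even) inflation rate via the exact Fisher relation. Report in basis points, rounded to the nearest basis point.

(1 + π) = (1 + i)/(1 + r) = 1.06490 / 1.02640 = 1.037510
Break-even inflation = 1.037510 − 1 → 375 basis points.

375 basis points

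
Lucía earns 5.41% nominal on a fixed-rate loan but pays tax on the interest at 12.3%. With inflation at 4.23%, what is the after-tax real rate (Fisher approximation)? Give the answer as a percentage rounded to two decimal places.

After-tax nominal return = 5.41% × (1 − 0.123) = 4.74457%.
r ≈ 4.74457% − 4.23% → 0.51%.

0.51%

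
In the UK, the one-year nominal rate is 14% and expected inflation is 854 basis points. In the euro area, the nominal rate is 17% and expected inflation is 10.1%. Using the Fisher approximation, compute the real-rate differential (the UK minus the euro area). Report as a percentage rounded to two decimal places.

The UK: 14% − 8.54% = 5.460%
The euro area: 17% − 10.1% = 6.900%
Differential = -1.440% → -1.44%.

-1.44%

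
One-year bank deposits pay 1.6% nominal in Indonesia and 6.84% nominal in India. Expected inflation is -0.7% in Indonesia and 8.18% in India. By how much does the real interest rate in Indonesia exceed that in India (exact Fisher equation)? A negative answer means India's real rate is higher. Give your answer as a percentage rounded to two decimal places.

3.55%

Indonesia: (1 + 0.0160)/(1 − 0.0070) − 1 = 2.3162%
India: (1 + 0.0684)/(1 + 0.0818) − 1 = -1.2387%
Differential = 2.3162% − (-1.2387%) = 3.5549% → 3.55%.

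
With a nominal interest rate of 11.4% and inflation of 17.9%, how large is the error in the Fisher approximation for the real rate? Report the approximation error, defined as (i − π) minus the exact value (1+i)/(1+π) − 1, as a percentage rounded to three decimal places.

-0.987%

Approximate: r ≈ 11.400% − 17.900% = -6.5000%
Exact: (1 + 0.1140)/(1 + 0.1790) − 1 = -5.5131%
Error = -6.5000% − (-5.5131%) = -0.9869% → -0.987%.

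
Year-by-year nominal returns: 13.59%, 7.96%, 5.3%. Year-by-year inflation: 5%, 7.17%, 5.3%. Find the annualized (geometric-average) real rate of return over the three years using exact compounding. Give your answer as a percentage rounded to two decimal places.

Compound the nominal returns: 1.1359 × 1.0796 × 1.0530 = 1.29131247.
Compound inflation: 1.0500 × 1.0717 × 1.0530 = 1.18492511.
Deflate: 1.29131247 / 1.18492511 = 1.08978405.
Annualized real rate = 1.08978405^(1/3) − 1 = 2.9074% → 2.91%.

2.91%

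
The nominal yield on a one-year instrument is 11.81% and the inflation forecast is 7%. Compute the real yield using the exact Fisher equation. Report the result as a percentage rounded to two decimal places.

By the Fisher relation, 1 + r = (1 + i)/(1 + π).
1 + r = 1.11810 / 1.07000 = 1.044953
r = 1.044953 − 1 = 4.4953%, i.e. 4.50%.

4.50%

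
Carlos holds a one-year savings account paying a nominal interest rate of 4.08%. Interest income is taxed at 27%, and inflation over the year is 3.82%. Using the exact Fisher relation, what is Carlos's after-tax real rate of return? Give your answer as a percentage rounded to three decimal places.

-0.811%

After-tax nominal return = 4.08% × (1 − 0.27) = 2.9784%.
1 + r = 1.029784 / 1.03820 = 0.991894
After-tax real rate = 0.991894 − 1 → -0.811%.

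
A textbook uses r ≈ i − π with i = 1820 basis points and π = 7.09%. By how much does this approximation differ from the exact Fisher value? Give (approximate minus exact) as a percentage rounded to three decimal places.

Approximate: r ≈ 18.200% − 7.090% = 11.1100%
Exact: (1 + 0.1820)/(1 + 0.0709) − 1 = 10.37445%
Error = 11.1100% − 10.37445% = 0.73555% → 0.736%.

0.736%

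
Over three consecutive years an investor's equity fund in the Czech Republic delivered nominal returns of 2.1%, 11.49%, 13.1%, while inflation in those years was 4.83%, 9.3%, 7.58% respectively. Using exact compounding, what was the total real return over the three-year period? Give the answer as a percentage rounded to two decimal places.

Nominal growth factor = 1.0210 × 1.1149 × 1.1310 = 1.287432
Price-level growth factor = 1.0483 × 1.0930 × 1.0758 = 1.232643
Real growth factor = 1.287432 / 1.232643 = 1.044448
Total real return = 1.044448 − 1 → 4.44%.

4.44%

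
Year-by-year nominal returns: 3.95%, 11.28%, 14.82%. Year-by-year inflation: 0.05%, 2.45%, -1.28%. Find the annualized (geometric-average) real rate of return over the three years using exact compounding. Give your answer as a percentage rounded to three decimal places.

9.490%

Nominal growth factor = 1.0395 × 1.1128 × 1.1482 = 1.32818678
Price-level growth factor = 1.0005 × 1.0245 × 0.9872 = 1.01189209
Real growth factor = 1.32818678 / 1.01189209 = 1.31257749
Annualized real rate = 1.31257749^(1/3) − 1 = 9.4901% → 9.490%.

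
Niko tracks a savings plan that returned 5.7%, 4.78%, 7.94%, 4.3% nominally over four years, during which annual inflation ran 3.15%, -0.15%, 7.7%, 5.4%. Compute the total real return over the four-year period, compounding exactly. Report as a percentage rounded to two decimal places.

6.65%

Compound the nominal returns: 1.0570 × 1.0478 × 1.0794 × 1.0430 = 1.246867.
Compound inflation: 1.0315 × 0.9985 × 1.0770 × 1.0540 = 1.169159.
Deflate: 1.246867 / 1.169159 = 1.066465.
Total real return = 1.066465 − 1 → 6.65%.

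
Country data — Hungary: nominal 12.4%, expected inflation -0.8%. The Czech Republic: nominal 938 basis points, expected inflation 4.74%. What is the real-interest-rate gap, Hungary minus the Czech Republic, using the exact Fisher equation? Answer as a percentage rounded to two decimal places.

Hungary: (1 + 0.1240)/(1 − 0.0080) − 1 = 13.3065%
The Czech Republic: (1 + 0.0938)/(1 + 0.0474) − 1 = 4.4300%
Differential = 13.3065% − 4.4300% = 8.8764% → 8.88%.

8.88%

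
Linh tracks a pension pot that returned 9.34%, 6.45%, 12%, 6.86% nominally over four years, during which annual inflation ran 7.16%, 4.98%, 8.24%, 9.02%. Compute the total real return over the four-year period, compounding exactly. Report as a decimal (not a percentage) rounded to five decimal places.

0.04936

Compound the nominal returns: 1.0934 × 1.0645 × 1.1200 × 1.0686 = 1.393022.
Compound inflation: 1.0716 × 1.0498 × 1.0824 × 1.0902 = 1.327496.
Deflate: 1.393022 / 1.327496 = 1.049360.
Total real return = 1.049360 − 1 → 0.04936.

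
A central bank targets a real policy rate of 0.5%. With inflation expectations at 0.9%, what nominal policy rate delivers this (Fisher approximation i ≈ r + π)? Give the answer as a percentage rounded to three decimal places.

1.400%

i ≈ r + π = 0.5% + 0.9% = 1.400%.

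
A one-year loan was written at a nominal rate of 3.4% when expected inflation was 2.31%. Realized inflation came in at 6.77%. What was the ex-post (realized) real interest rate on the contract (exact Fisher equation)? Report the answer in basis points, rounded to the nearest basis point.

-316 basis points

Ex-post: (1 + 0.0340)/(1 + 0.0677) − 1 = -3.1563%
So the realized real rate is -316 basis points.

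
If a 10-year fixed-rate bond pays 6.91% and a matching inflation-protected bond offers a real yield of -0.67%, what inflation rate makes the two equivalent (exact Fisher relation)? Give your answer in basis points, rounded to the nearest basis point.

763 basis points

(1 + π) = (1 + i)/(1 + r) = 1.06910 / 0.99330 = 1.076311
Break-even inflation = 1.076311 − 1 → 763 basis points.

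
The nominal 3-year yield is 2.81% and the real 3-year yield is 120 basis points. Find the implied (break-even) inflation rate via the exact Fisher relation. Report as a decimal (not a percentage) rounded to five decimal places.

0.01591

(1 + π) = (1 + i)/(1 + r) = 1.02810 / 1.01200 = 1.015909
Break-even inflation = 1.015909 − 1 → 0.01591.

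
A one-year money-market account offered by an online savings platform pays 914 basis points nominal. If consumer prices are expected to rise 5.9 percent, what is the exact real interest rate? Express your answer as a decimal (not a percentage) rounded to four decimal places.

0.0306

1 + r = 1.09140 / 1.05900 = 1.030595
r = 1.030595 − 1 = 3.0595%, i.e. 0.0306.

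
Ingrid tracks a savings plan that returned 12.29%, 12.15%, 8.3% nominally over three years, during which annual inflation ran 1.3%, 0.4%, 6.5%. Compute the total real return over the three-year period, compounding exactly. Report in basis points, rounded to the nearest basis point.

Nominal growth factor = 1.1229 × 1.1215 × 1.0830 = 1.363857
Price-level growth factor = 1.0130 × 1.0040 × 1.0650 = 1.083160
Real growth factor = 1.363857 / 1.083160 = 1.259146
Total real return = 1.259146 − 1 → 2591 basis points.

2591 basis points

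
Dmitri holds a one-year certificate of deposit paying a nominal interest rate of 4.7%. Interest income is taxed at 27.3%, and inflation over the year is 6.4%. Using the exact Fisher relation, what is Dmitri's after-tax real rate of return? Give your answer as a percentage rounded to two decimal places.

-2.80%

After-tax nominal return = 4.7% × (1 − 0.273) = 3.4169%.
1 + r = 1.034169 / 1.06400 = 0.971963
After-tax real rate = 0.971963 − 1 → -2.80%.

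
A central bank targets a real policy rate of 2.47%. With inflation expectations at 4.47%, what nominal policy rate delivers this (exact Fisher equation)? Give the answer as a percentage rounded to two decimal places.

(1 + i) = (1 + r)(1 + π) = 1.02470 × 1.04470 = 1.07050409
i = 1.07050409 − 1, so the required nominal rate is 7.05%.

7.05%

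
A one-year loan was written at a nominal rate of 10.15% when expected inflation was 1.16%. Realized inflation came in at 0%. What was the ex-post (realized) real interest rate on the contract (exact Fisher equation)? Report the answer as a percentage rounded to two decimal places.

Ex-post: (1 + 0.1015)/(1 + 0.0000) − 1 = 10.1500%
So the realized real rate is 10.15%.

10.15%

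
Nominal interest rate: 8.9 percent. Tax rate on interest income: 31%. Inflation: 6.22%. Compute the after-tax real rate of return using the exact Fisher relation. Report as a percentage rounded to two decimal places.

-0.07%

After-tax nominal return = 8.9% × (1 − 0.31) = 6.1410%.
1 + r = 1.06141 / 1.06220 = 0.999256
After-tax real rate = 0.999256 − 1 → -0.07%.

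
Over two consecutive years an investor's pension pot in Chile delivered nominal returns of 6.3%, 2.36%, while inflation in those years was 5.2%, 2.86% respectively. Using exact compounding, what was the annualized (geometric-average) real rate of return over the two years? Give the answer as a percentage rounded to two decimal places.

0.28%

Compound the nominal returns: 1.0630 × 1.0236 = 1.08808680.
Compound inflation: 1.0520 × 1.0286 = 1.08208720.
Deflate: 1.08808680 / 1.08208720 = 1.00554447.
Annualized real rate = 1.00554447^(1/2) − 1 = 0.2768% → 0.28%.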